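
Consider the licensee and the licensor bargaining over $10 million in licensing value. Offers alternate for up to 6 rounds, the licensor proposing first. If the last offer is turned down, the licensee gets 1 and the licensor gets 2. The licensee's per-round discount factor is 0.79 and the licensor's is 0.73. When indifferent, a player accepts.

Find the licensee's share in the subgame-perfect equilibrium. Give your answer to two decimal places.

Round 6 (the licensee proposes): the licensor gets 2 if talks fail, so the licensee offers 2 and keeps 8.
Round 5 (the licensor proposes): the licensee can get 8 next round, worth 0.79 × 8 = 6.32 now. The licensor offers 6.32 and keeps 10 − 6.32 = 3.68.
Round 4 (the licensee proposes): the licensor can get 3.68 next round, worth 0.73 × 3.68 = 2.6864 now, so the licensee offers 2.6864, keeping 7.3136.
Round 3 (the licensor proposes): the licensee can get 7.3136 next round, worth 0.79 × 7.3136 = 5.777744 now; the licensor offers that and keeps 4.222256.
Round 2 (the licensee proposes): the licensor can get 4.222256 next round, worth 0.73 × 4.222256 = 3.08224688 now, so the licensee offers 3.08224688, keeping 6.91775312.
Round 1 (the licensor proposes): the licensee can get 6.91775312 next round, worth 0.79 × 6.91775312 = 5.4650249648 now. The licensor offers 5.4650249648 and keeps 10 − 5.4650249648 = 4.5349750352.

5.47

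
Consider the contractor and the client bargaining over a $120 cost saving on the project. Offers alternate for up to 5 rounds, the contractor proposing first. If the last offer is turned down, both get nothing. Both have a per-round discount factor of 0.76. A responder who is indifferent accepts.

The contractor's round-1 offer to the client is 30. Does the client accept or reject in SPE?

Reject

Round 5 (the contractor proposes): rejection yields 0 for the client; the contractor offers 0 and keeps 120.
Round 4 (the client proposes): the contractor can get 120 next round, worth 0.76 × 120 = 91.2 now. The client offers 91.2 and keeps 120 − 91.2 = 28.8.
Round 3 (the contractor proposes): the client can get 28.8 next round, worth 0.76 × 28.8 = 21.888 now. The contractor offers 21.888 and keeps 120 − 21.888 = 98.112.
Round 2 (the client proposes): the contractor can get 98.112 next round, worth 0.76 × 98.112 = 74.56512 now, so the client offers 74.56512, keeping 45.43488.
So by rejecting in round 1, the client gets 45.43488 next round, worth 0.76 × 45.43488 = 34.5305088 now.
Offer 30 < 34.5305088, so the client rejects.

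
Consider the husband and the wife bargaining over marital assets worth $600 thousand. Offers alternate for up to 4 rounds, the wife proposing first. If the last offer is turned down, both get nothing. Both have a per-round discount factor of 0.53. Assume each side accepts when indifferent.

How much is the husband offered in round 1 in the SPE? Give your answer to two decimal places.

By backward induction:
Round 4 (the husband proposes): the wife will accept anything ≥ 0, so the husband offers 0 and keeps 600.
Round 3 (the wife proposes): the husband can get 600 next round, worth 0.53 × 600 = 318 now, so the wife offers 318, keeping 282.
Round 2 (the husband proposes): the wife can get 282 next round, worth 0.53 × 282 = 149.46 now. The husband offers 149.46 and keeps 600 − 149.46 = 450.54.
Round 1 (the wife proposes): the husband can get 450.54 next round, worth 0.53 × 450.54 = 238.7862 now. The wife offers 238.7862 and keeps 600 − 238.7862 = 361.2138.

238.79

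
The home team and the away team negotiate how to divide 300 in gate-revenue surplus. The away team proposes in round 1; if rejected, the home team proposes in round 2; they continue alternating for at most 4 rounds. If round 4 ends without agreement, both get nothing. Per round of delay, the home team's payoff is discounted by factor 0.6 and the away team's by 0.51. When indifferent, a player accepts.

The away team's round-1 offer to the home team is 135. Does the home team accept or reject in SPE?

Reject

Round 4 (the home team proposes): rejection yields 0 for the away team; the home team offers 0 and keeps 300.
Round 3 (the away team proposes): the home team can get 300 next round, worth 0.6 × 300 = 180 now. The away team offers 180 and keeps 300 − 180 = 120.
Round 2 (the home team proposes): the away team can get 120 next round, worth 0.51 × 120 = 61.2 now, so the home team offers 61.2, keeping 238.8.
So by rejecting in round 1, the home team gets 238.8 next round, worth 0.6 × 238.8 = 143.28 now.
Offer 135 < 143.28, so the home team rejects.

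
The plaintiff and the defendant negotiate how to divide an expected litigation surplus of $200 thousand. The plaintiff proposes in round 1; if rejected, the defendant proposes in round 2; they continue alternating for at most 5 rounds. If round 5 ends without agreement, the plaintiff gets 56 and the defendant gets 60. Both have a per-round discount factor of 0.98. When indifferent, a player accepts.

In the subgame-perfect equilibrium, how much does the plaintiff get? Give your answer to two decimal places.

By backward induction:
Round 5 (the plaintiff proposes): the defendant gets 60 if talks fail, so the plaintiff offers 60 and keeps 140.
Round 4 (the defendant proposes): the plaintiff can get 140 next round, worth 0.98 × 140 = 137.2 now. The defendant offers 137.2 and keeps 200 − 137.2 = 62.8.
Round 3 (the plaintiff proposes): the defendant can get 62.8 next round, worth 0.98 × 62.8 = 61.544 now; the plaintiff offers that and keeps 138.456.
Round 2 (the defendant proposes): the plaintiff can get 138.456 next round, worth 0.98 × 138.456 = 135.68688 now. The defendant offers 135.68688 and keeps 200 − 135.68688 = 64.31312.
Round 1 (the plaintiff proposes): the defendant can get 64.31312 next round, worth 0.98 × 64.31312 = 63.0268576 now, so the plaintiff offers 63.0268576, keeping 136.9731424.

136.97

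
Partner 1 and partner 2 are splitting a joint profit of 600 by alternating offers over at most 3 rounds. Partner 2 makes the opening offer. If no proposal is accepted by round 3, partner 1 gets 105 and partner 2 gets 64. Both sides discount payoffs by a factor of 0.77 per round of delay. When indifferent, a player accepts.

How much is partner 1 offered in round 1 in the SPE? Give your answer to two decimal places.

168.51

Solve by backward induction from round 3.
Round 3 (partner 2 proposes): partner 1 gets 105 if talks fail, so partner 2 offers 105 and keeps 495.
Round 2 (partner 1 proposes): partner 2 can get 495 next round, worth 0.77 × 495 = 381.15 now, so partner 1 offers 381.15, keeping 218.85.
Round 1 (partner 2 proposes): partner 1 can get 218.85 next round, worth 0.77 × 218.85 = 168.5145 now, so partner 2 offers 168.5145, keeping 431.4855.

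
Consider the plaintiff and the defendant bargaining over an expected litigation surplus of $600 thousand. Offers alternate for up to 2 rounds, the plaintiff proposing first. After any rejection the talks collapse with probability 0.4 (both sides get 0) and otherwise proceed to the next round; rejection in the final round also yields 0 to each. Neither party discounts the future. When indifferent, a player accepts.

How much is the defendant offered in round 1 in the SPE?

360

By backward induction:
Round 2 (the defendant proposes): the plaintiff will accept anything ≥ 0, so the defendant offers 0 and keeps 600.
Round 1 (the plaintiff proposes): rejecting gives the defendant an expected 0.6 × 600 = 360, so the plaintiff offers 360, keeping 240.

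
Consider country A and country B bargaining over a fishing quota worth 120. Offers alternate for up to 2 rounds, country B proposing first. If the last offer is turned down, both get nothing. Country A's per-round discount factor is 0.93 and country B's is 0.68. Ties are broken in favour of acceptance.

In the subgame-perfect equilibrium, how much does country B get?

8.4

Round 2 (country A proposes): rejection yields 0 for country B; country A offers 0 and keeps 120.
Round 1 (country B proposes): country A can get 120 next round, worth 0.93 × 120 = 111.6 now, so country B offers 111.6, keeping 8.4.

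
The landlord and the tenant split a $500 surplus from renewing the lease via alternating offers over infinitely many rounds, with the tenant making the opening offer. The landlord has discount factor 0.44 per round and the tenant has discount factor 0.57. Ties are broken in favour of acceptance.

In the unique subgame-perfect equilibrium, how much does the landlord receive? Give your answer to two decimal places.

Let x be the tenant's share when the tenant proposes and y be the landlord's share when the landlord proposes.
The landlord accepts iff offered ≥ 0.44·y, so x = 500 − 0.44y. Symmetrically y = 500 − 0.57x.
Substituting: x = 500 − 0.44(500 − 0.57x), giving x(1 − 0.57·0.44) = 500(1 − 0.44).
So x = 500 × 0.56 / 0.7492 ≈ 373.7320, and the landlord receives 500 − x ≈ 126.2680.

126.27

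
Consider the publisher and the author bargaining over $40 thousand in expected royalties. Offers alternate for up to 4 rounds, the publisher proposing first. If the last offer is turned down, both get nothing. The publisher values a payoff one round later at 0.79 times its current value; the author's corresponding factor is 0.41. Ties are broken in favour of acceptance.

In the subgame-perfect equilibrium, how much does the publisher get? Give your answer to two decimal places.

Round 4 (the author proposes): rejection yields 0 for the publisher; the author offers 0 and keeps 40.
Round 3 (the publisher proposes): the author can get 40 next round, worth 0.41 × 40 = 16.4 now; the publisher offers that and keeps 23.6.
Round 2 (the author proposes): the publisher can get 23.6 next round, worth 0.79 × 23.6 = 18.644 now. The author offers 18.644 and keeps 40 − 18.644 = 21.356.
Round 1 (the publisher proposes): the author can get 21.356 next round, worth 0.41 × 21.356 = 8.75596 now. The publisher offers 8.75596 and keeps 40 − 8.75596 = 31.24404.

31.24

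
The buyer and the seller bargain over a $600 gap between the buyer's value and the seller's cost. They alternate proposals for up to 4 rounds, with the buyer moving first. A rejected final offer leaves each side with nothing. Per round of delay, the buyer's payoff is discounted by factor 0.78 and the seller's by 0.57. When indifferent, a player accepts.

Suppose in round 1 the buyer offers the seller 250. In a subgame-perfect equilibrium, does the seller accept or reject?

Accept

Work out the seller's continuation value if the offer is rejected.
Round 4 (the seller proposes): rejection yields 0 for the buyer; the seller offers 0 and keeps 600.
Round 3 (the buyer proposes): the seller can get 600 next round, worth 0.57 × 600 = 342 now, so the buyer offers 342, keeping 258.
Round 2 (the seller proposes): the buyer can get 258 next round, worth 0.78 × 258 = 201.24 now; the seller offers that and keeps 398.76.
So by rejecting in round 1, the seller gets 398.76 next round, worth 0.57 × 398.76 = 227.2932 now.
Offer 250 ≥ 227.2932, so the seller accepts.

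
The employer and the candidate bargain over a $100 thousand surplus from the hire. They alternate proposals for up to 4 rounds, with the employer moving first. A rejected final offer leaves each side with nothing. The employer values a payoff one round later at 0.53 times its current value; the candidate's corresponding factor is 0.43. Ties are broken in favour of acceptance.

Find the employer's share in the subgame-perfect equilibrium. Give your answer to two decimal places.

Work backward from the last round.
Round 4 (the candidate proposes): rejection yields 0 for the employer; the candidate offers 0 and keeps 100.
Round 3 (the employer proposes): the candidate can get 100 next round, worth 0.43 × 100 = 43 now, so the employer offers 43, keeping 57.
Round 2 (the candidate proposes): the employer can get 57 next round, worth 0.53 × 57 = 30.21 now. The candidate offers 30.21 and keeps 100 − 30.21 = 69.79.
Round 1 (the employer proposes): the candidate can get 69.79 next round, worth 0.43 × 69.79 = 30.0097 now. The employer offers 30.0097 and keeps 100 − 30.0097 = 69.9903.

69.99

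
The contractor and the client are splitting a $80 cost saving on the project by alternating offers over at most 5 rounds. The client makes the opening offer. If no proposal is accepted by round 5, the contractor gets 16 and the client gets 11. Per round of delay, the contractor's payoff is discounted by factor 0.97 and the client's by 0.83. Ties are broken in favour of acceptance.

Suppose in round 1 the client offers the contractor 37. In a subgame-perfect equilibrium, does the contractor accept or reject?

Accept

Round 5 (the client proposes): the contractor gets 16 if talks fail, so the client offers 16 and keeps 64.
Round 4 (the contractor proposes): the client can get 64 next round, worth 0.83 × 64 = 53.12 now. The contractor offers 53.12 and keeps 80 − 53.12 = 26.88.
Round 3 (the client proposes): the contractor can get 26.88 next round, worth 0.97 × 26.88 = 26.0736 now, so the client offers 26.0736, keeping 53.9264.
Round 2 (the contractor proposes): the client can get 53.9264 next round, worth 0.83 × 53.9264 = 44.758912 now. The contractor offers 44.758912 and keeps 80 − 44.758912 = 35.241088.
So by rejecting in round 1, the contractor gets 35.241088 next round, worth 0.97 × 35.241088 = 34.18385536 now.
Offer 37 ≥ 34.18385536, so the contractor accepts.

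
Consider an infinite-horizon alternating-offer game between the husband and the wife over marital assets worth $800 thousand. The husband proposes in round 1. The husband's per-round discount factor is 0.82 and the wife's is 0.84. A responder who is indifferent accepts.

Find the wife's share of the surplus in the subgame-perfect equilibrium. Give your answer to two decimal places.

388.69

When the husband proposes, the wife accepts any offer worth at least 0.84 times what the wife would get by proposing next round; and vice versa.
This gives x = 800 − 0.84y and y = 800 − 0.82x, where x and y are each side's share when it proposes.
Hence (1 − 0.84·0.82)x = 800(1 − 0.84), i.e. 0.3112·x = 128.
x ≈ 411.3111; the wife's share is 800 − x ≈ 388.6889.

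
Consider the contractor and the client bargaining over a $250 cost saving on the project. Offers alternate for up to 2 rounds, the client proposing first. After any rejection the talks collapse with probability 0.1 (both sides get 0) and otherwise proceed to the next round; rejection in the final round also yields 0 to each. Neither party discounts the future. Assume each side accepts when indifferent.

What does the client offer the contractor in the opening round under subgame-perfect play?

225

By backward induction:
Round 2 (the contractor proposes): the client will accept anything ≥ 0, so the contractor offers 0 and keeps 250.
Round 1 (the client proposes): rejecting gives the contractor an expected 0.9 × 250 = 225; the client offers that and keeps 25.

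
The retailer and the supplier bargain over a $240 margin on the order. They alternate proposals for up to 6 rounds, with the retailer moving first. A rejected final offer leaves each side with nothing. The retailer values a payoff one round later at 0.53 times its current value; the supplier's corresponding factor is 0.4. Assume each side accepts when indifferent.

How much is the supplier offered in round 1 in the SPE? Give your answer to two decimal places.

Round 6 (the supplier proposes): rejection yields 0 for the retailer; the supplier offers 0 and keeps 240.
Round 5 (the retailer proposes): the supplier can get 240 next round, worth 0.4 × 240 = 96 now. The retailer offers 96 and keeps 240 − 96 = 144.
Round 4 (the supplier proposes): the retailer can get 144 next round, worth 0.53 × 144 = 76.32 now. The supplier offers 76.32 and keeps 240 − 76.32 = 163.68.
Round 3 (the retailer proposes): the supplier can get 163.68 next round, worth 0.4 × 163.68 = 65.472 now, so the retailer offers 65.472, keeping 174.528.
Round 2 (the supplier proposes): the retailer can get 174.528 next round, worth 0.53 × 174.528 = 92.49984 now. The supplier offers 92.49984 and keeps 240 − 92.49984 = 147.50016.
Round 1 (the retailer proposes): the supplier can get 147.50016 next round, worth 0.4 × 147.50016 = 59.000064 now, so the retailer offers 59.000064, keeping 180.999936.

59.00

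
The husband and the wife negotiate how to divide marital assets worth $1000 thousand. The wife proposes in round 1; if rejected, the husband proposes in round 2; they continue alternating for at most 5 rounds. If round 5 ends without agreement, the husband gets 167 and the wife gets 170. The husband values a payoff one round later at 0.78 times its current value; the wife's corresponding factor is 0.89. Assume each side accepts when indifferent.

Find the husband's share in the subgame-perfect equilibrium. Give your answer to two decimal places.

225.84

Round 5 (the wife proposes): the husband gets 167 if talks fail, so the wife offers 167 and keeps 833.
Round 4 (the husband proposes): the wife can get 833 next round, worth 0.89 × 833 = 741.37 now, so the husband offers 741.37, keeping 258.63.
Round 3 (the wife proposes): the husband can get 258.63 next round, worth 0.78 × 258.63 = 201.7314 now; the wife offers that and keeps 798.2686.
Round 2 (the husband proposes): the wife can get 798.2686 next round, worth 0.89 × 798.2686 = 710.459054 now; the husband offers that and keeps 289.540946.
Round 1 (the wife proposes): the husband can get 289.540946 next round, worth 0.78 × 289.540946 = 225.84193788 now; the wife offers that and keeps 774.15806212.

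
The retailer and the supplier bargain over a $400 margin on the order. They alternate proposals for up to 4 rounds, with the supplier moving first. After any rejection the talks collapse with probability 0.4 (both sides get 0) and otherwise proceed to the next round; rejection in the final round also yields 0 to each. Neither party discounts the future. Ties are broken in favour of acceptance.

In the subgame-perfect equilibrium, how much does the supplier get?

217.6

By backward induction:
Round 4 (the retailer proposes): the supplier will accept anything ≥ 0, so the retailer offers 0 and keeps 400.
Round 3 (the supplier proposes): rejecting gives the retailer an expected 0.6 × 400 = 240; the supplier offers that and keeps 160.
Round 2 (the retailer proposes): rejecting gives the supplier an expected 0.6 × 160 = 96, so the retailer offers 96, keeping 304.
Round 1 (the supplier proposes): rejecting gives the retailer an expected 0.6 × 304 = 182.4, so the supplier offers 182.4, keeping 217.6.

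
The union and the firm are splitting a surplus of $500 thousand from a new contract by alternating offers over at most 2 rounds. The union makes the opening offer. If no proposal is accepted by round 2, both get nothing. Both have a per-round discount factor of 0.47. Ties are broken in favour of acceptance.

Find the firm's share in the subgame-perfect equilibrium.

Round 2 (the firm proposes): rejection yields 0 for the union; the firm offers 0 and keeps 500.
Round 1 (the union proposes): the firm can get 500 next round, worth 0.47 × 500 = 235 now. The union offers 235 and keeps 500 − 235 = 265.

235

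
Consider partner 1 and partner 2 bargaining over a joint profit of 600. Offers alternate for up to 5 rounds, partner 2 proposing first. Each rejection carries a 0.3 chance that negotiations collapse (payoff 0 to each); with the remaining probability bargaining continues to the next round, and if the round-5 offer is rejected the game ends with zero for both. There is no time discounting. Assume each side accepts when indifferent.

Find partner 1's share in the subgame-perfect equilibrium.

By backward induction:
Round 5 (partner 2 proposes): rejection yields 0 for partner 1; partner 2 offers 0 and keeps 600.
Round 4 (partner 1 proposes): rejecting gives partner 2 an expected 0.7 × 600 = 420; partner 1 offers that and keeps 180.
Round 3 (partner 2 proposes): rejecting gives partner 1 an expected 0.7 × 180 = 126; partner 2 offers that and keeps 474.
Round 2 (partner 1 proposes): rejecting gives partner 2 an expected 0.7 × 474 = 331.8; partner 1 offers that and keeps 268.2.
Round 1 (partner 2 proposes): rejecting gives partner 1 an expected 0.7 × 268.2 = 187.74, so partner 2 offers 187.74, keeping 412.26.

187.74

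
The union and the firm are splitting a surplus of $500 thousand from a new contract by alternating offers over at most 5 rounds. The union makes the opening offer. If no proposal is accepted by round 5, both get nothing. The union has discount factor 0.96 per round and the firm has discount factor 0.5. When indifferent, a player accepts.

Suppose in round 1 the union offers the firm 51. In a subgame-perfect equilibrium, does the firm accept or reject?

Work out the firm's continuation value if the offer is rejected.
Round 5 (the union proposes): the firm will accept anything ≥ 0, so the union offers 0 and keeps 500.
Round 4 (the firm proposes): the union can get 500 next round, worth 0.96 × 500 = 480 now, so the firm offers 480, keeping 20.
Round 3 (the union proposes): the firm can get 20 next round, worth 0.5 × 20 = 10 now. The union offers 10 and keeps 500 − 10 = 490.
Round 2 (the firm proposes): the union can get 490 next round, worth 0.96 × 490 = 470.4 now. The firm offers 470.4 and keeps 500 − 470.4 = 29.6.
So by rejecting in round 1, the firm gets 29.6 next round, worth 0.5 × 29.6 = 14.8 now.
Offer 51 ≥ 14.8, so the firm accepts.

Accept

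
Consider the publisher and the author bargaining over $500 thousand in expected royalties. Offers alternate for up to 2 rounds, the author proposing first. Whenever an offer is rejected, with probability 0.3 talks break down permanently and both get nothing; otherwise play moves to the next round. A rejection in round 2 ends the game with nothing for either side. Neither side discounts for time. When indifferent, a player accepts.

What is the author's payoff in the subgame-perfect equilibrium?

150

Round 2 (the publisher proposes): the author will accept anything ≥ 0, so the publisher offers 0 and keeps 500.
Round 1 (the author proposes): rejecting gives the publisher an expected 0.7 × 500 = 350. The author offers 350 and keeps 500 − 350 = 150.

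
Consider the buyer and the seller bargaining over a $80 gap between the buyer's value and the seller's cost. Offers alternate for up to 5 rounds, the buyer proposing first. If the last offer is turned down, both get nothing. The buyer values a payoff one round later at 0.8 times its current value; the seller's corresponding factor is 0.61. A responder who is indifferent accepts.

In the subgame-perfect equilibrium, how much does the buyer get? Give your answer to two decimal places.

By backward induction:
Round 5 (the buyer proposes): rejection yields 0 for the seller; the buyer offers 0 and keeps 80.
Round 4 (the seller proposes): the buyer can get 80 next round, worth 0.8 × 80 = 64 now; the seller offers that and keeps 16.
Round 3 (the buyer proposes): the seller can get 16 next round, worth 0.61 × 16 = 9.76 now, so the buyer offers 9.76, keeping 70.24.
Round 2 (the seller proposes): the buyer can get 70.24 next round, worth 0.8 × 70.24 = 56.192 now; the seller offers that and keeps 23.808.
Round 1 (the buyer proposes): the seller can get 23.808 next round, worth 0.61 × 23.808 = 14.52288 now; the buyer offers that and keeps 65.47712.

65.48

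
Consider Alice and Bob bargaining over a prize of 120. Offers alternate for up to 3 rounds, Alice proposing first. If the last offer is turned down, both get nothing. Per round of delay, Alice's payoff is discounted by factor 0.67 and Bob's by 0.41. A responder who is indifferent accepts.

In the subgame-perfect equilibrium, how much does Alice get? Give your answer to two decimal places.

Round 3 (Alice proposes): rejection yields 0 for Bob; Alice offers 0 and keeps 120.
Round 2 (Bob proposes): Alice can get 120 next round, worth 0.67 × 120 = 80.4 now, so Bob offers 80.4, keeping 39.6.
Round 1 (Alice proposes): Bob can get 39.6 next round, worth 0.41 × 39.6 = 16.236 now; Alice offers that and keeps 103.764.

103.76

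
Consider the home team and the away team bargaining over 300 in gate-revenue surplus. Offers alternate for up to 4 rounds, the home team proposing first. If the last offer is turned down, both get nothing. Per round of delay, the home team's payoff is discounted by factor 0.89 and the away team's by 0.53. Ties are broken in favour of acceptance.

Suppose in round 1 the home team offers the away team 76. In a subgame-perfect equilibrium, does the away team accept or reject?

Work out the away team's continuation value if the offer is rejected.
Round 4 (the away team proposes): rejection yields 0 for the home team; the away team offers 0 and keeps 300.
Round 3 (the home team proposes): the away team can get 300 next round, worth 0.53 × 300 = 159 now. The home team offers 159 and keeps 300 − 159 = 141.
Round 2 (the away team proposes): the home team can get 141 next round, worth 0.89 × 141 = 125.49 now; the away team offers that and keeps 174.51.
So by rejecting in round 1, the away team gets 174.51 next round, worth 0.53 × 174.51 = 92.4903 now.
Offer 76 < 92.4903, so the away team rejects.

Reject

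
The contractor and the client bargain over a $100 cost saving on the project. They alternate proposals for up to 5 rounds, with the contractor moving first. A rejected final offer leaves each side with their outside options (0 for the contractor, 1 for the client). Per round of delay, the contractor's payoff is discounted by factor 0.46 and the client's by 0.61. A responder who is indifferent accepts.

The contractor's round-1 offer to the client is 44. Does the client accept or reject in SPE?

Accept

Round 5 (the contractor proposes): the client gets 1 if talks fail, so the contractor offers 1 and keeps 99.
Round 4 (the client proposes): the contractor can get 99 next round, worth 0.46 × 99 = 45.54 now, so the client offers 45.54, keeping 54.46.
Round 3 (the contractor proposes): the client can get 54.46 next round, worth 0.61 × 54.46 = 33.2206 now. The contractor offers 33.2206 and keeps 100 − 33.2206 = 66.7794.
Round 2 (the client proposes): the contractor can get 66.7794 next round, worth 0.46 × 66.7794 = 30.718524 now. The client offers 30.718524 and keeps 100 − 30.718524 = 69.281476.
So by rejecting in round 1, the client gets 69.281476 next round, worth 0.61 × 69.281476 = 42.26170036 now.
Offer 44 ≥ 42.26170036, so the client accepts.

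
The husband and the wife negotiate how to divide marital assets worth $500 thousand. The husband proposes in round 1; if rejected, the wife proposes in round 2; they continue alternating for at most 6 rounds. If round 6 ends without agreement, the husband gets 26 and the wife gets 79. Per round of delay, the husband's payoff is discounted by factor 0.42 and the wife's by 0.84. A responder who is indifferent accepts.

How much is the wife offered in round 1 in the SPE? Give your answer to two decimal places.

Round 6 (the wife proposes): the husband gets 26 if talks fail, so the wife offers 26 and keeps 474.
Round 5 (the husband proposes): the wife can get 474 next round, worth 0.84 × 474 = 398.16 now. The husband offers 398.16 and keeps 500 − 398.16 = 101.84.
Round 4 (the wife proposes): the husband can get 101.84 next round, worth 0.42 × 101.84 = 42.7728 now, so the wife offers 42.7728, keeping 457.2272.
Round 3 (the husband proposes): the wife can get 457.2272 next round, worth 0.84 × 457.2272 = 384.070848 now; the husband offers that and keeps 115.929152.
Round 2 (the wife proposes): the husband can get 115.929152 next round, worth 0.42 × 115.929152 = 48.69024384 now. The wife offers 48.69024384 and keeps 500 − 48.69024384 = 451.30975616.
Round 1 (the husband proposes): the wife can get 451.30975616 next round, worth 0.84 × 451.30975616 = 379.1001951744 now. The husband offers 379.1001951744 and keeps 500 − 379.1001951744 = 120.8998048256.

379.10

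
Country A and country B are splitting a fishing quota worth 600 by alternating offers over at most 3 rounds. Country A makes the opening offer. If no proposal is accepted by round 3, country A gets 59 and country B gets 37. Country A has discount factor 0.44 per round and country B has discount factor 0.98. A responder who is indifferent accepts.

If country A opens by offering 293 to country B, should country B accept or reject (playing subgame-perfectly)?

Reject

Round 3 (country A proposes): country B gets 37 if talks fail, so country A offers 37 and keeps 563.
Round 2 (country B proposes): country A can get 563 next round, worth 0.44 × 563 = 247.72 now; country B offers that and keeps 352.28.
So by rejecting in round 1, country B gets 352.28 next round, worth 0.98 × 352.28 = 345.2344 now.
Offer 293 < 345.2344, so country B rejects.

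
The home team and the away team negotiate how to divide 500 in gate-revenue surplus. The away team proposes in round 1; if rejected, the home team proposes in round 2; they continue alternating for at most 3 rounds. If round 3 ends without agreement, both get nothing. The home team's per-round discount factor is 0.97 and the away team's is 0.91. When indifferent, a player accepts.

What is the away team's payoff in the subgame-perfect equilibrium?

456.35

Round 3 (the away team proposes): rejection yields 0 for the home team; the away team offers 0 and keeps 500.
Round 2 (the home team proposes): the away team can get 500 next round, worth 0.91 × 500 = 455 now; the home team offers that and keeps 45.
Round 1 (the away team proposes): the home team can get 45 next round, worth 0.97 × 45 = 43.65 now. The away team offers 43.65 and keeps 500 − 43.65 = 456.35.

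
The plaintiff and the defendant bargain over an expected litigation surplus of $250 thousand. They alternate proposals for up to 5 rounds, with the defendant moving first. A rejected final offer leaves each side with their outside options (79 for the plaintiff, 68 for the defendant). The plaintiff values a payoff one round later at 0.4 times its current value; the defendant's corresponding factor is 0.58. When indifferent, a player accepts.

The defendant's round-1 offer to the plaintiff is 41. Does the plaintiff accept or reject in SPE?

Reject

Round 5 (the defendant proposes): the plaintiff gets 79 if talks fail, so the defendant offers 79 and keeps 171.
Round 4 (the plaintiff proposes): the defendant can get 171 next round, worth 0.58 × 171 = 99.18 now, so the plaintiff offers 99.18, keeping 150.82.
Round 3 (the defendant proposes): the plaintiff can get 150.82 next round, worth 0.4 × 150.82 = 60.328 now; the defendant offers that and keeps 189.672.
Round 2 (the plaintiff proposes): the defendant can get 189.672 next round, worth 0.58 × 189.672 = 110.00976 now, so the plaintiff offers 110.00976, keeping 139.99024.
So by rejecting in round 1, the plaintiff gets 139.99024 next round, worth 0.4 × 139.99024 = 55.996096 now.
Offer 41 < 55.996096, so the plaintiff rejects.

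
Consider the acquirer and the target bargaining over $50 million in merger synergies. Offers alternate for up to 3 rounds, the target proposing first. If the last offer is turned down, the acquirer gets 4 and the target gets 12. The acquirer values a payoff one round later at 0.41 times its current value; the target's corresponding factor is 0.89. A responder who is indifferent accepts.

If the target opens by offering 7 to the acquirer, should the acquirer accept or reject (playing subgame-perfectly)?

Accept

Round 3 (the target proposes): the acquirer gets 4 if talks fail, so the target offers 4 and keeps 46.
Round 2 (the acquirer proposes): the target can get 46 next round, worth 0.89 × 46 = 40.94 now; the acquirer offers that and keeps 9.06.
So by rejecting in round 1, the acquirer gets 9.06 next round, worth 0.41 × 9.06 = 3.7146 now.
Offer 7 ≥ 3.7146, so the acquirer accepts.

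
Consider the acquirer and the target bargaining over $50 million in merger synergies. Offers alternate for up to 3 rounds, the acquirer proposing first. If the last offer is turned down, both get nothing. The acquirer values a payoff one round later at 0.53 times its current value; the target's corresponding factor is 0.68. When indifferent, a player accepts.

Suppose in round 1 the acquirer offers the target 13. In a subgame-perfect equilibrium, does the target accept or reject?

Round 3 (the acquirer proposes): the target will accept anything ≥ 0, so the acquirer offers 0 and keeps 50.
Round 2 (the target proposes): the acquirer can get 50 next round, worth 0.53 × 50 = 26.5 now, so the target offers 26.5, keeping 23.5.
So by rejecting in round 1, the target gets 23.5 next round, worth 0.68 × 23.5 = 15.98 now.
Offer 13 < 15.98, so the target rejects.

Reject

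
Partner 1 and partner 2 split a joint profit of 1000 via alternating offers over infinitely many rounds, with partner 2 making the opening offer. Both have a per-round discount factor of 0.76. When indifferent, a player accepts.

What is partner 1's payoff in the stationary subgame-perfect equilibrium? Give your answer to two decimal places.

In a stationary SPE each proposer offers the other exactly their discounted continuation value.
If partner 2 keeps x when proposing and partner 1 keeps y when proposing, then x = 1000 − 0.76y and y = 1000 − 0.76x.
Solving: x = 1000(1 − 0.76) / (1 − 0.76·0.76) = 240 / 0.4224 ≈ 568.1818.
Partner 1 gets 1000 − 568.1818 ≈ 431.8182.

431.82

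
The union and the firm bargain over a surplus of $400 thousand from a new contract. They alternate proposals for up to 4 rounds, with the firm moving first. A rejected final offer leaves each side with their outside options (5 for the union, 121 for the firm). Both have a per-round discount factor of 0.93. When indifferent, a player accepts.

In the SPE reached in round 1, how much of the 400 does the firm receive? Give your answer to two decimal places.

149.54

Round 4 (the union proposes): the firm gets 121 if talks fail, so the union offers 121 and keeps 279.
Round 3 (the firm proposes): the union can get 279 next round, worth 0.93 × 279 = 259.47 now. The firm offers 259.47 and keeps 400 − 259.47 = 140.53.
Round 2 (the union proposes): the firm can get 140.53 next round, worth 0.93 × 140.53 = 130.6929 now, so the union offers 130.6929, keeping 269.3071.
Round 1 (the firm proposes): the union can get 269.3071 next round, worth 0.93 × 269.3071 = 250.455603 now, so the firm offers 250.455603, keeping 149.544397.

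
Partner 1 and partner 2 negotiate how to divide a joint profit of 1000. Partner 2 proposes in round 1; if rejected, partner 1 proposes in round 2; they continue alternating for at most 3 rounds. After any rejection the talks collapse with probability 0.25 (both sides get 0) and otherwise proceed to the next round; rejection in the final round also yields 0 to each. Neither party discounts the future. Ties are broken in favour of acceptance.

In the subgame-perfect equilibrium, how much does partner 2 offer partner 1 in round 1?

Round 3 (partner 2 proposes): rejection yields 0 for partner 1; partner 2 offers 0 and keeps 1000.
Round 2 (partner 1 proposes): rejecting gives partner 2 an expected 0.75 × 1000 = 750; partner 1 offers that and keeps 250.
Round 1 (partner 2 proposes): rejecting gives partner 1 an expected 0.75 × 250 = 187.5; partner 2 offers that and keeps 812.5.

187.5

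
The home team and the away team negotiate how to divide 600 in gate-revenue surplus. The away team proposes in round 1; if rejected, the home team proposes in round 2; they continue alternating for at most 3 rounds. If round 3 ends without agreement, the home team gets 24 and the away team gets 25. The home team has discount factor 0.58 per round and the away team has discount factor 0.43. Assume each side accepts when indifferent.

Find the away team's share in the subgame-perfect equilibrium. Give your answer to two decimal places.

Round 3 (the away team proposes): the home team gets 24 if talks fail, so the away team offers 24 and keeps 576.
Round 2 (the home team proposes): the away team can get 576 next round, worth 0.43 × 576 = 247.68 now; the home team offers that and keeps 352.32.
Round 1 (the away team proposes): the home team can get 352.32 next round, worth 0.58 × 352.32 = 204.3456 now, so the away team offers 204.3456, keeping 395.6544.

395.65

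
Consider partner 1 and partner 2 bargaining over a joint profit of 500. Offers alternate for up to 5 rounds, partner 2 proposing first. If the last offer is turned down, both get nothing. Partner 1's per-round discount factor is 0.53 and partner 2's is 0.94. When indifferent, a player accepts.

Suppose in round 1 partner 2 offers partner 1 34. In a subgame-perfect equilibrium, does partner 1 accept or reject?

Accept

Round 5 (partner 2 proposes): partner 1 will accept anything ≥ 0, so partner 2 offers 0 and keeps 500.
Round 4 (partner 1 proposes): partner 2 can get 500 next round, worth 0.94 × 500 = 470 now. Partner 1 offers 470 and keeps 500 − 470 = 30.
Round 3 (partner 2 proposes): partner 1 can get 30 next round, worth 0.53 × 30 = 15.9 now; partner 2 offers that and keeps 484.1.
Round 2 (partner 1 proposes): partner 2 can get 484.1 next round, worth 0.94 × 484.1 = 455.054 now. Partner 1 offers 455.054 and keeps 500 − 455.054 = 44.946.
So by rejecting in round 1, partner 1 gets 44.946 next round, worth 0.53 × 44.946 = 23.82138 now.
Offer 34 ≥ 23.82138, so partner 1 accepts.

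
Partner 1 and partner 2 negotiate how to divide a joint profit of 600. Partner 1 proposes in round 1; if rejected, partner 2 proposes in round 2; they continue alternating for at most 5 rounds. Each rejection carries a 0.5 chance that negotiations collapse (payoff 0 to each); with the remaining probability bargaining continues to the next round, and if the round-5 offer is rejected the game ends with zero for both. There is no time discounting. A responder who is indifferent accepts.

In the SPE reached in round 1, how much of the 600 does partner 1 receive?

Round 5 (partner 1 proposes): partner 2 will accept anything ≥ 0, so partner 1 offers 0 and keeps 600.
Round 4 (partner 2 proposes): rejecting gives partner 1 an expected 0.5 × 600 = 300. Partner 2 offers 300 and keeps 600 − 300 = 300.
Round 3 (partner 1 proposes): rejecting gives partner 2 an expected 0.5 × 300 = 150; partner 1 offers that and keeps 450.
Round 2 (partner 2 proposes): rejecting gives partner 1 an expected 0.5 × 450 = 225. Partner 2 offers 225 and keeps 600 − 225 = 375.
Round 1 (partner 1 proposes): rejecting gives partner 2 an expected 0.5 × 375 = 187.5, so partner 1 offers 187.5, keeping 412.5.

412.5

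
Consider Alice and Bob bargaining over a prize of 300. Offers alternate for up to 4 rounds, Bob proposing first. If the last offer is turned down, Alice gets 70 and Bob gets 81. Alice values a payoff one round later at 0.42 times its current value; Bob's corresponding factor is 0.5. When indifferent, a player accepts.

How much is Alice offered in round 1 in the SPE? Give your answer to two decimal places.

Work backward from the last round.
Round 4 (Alice proposes): Bob gets 81 if talks fail, so Alice offers 81 and keeps 219.
Round 3 (Bob proposes): Alice can get 219 next round, worth 0.42 × 219 = 91.98 now, so Bob offers 91.98, keeping 208.02.
Round 2 (Alice proposes): Bob can get 208.02 next round, worth 0.5 × 208.02 = 104.01 now, so Alice offers 104.01, keeping 195.99.
Round 1 (Bob proposes): Alice can get 195.99 next round, worth 0.42 × 195.99 = 82.3158 now; Bob offers that and keeps 217.6842.

82.32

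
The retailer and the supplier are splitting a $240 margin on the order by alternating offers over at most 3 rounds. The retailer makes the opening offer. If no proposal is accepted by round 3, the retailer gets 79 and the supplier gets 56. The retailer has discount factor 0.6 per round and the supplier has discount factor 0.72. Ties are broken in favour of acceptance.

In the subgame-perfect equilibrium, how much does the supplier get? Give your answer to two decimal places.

Round 3 (the retailer proposes): the supplier gets 56 if talks fail, so the retailer offers 56 and keeps 184.
Round 2 (the supplier proposes): the retailer can get 184 next round, worth 0.6 × 184 = 110.4 now; the supplier offers that and keeps 129.6.
Round 1 (the retailer proposes): the supplier can get 129.6 next round, worth 0.72 × 129.6 = 93.312 now, so the retailer offers 93.312, keeping 146.688.

93.31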